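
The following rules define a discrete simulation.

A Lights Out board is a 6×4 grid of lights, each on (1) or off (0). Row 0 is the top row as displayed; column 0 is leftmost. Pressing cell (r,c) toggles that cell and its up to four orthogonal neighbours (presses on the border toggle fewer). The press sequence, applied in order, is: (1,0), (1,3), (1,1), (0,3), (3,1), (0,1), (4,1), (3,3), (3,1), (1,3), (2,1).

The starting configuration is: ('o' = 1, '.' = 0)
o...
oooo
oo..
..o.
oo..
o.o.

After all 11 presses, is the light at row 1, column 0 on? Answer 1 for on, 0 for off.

1

step 0: o...
oooo
oo..
..o.
oo..
o.o.
step 1: ....
..oo
.o..
..o.
oo..
o.o.
step 2: ...o
....
.o.o
..o.
oo..
o.o.
step 3: .o.o
ooo.
...o
..o.
oo..
o.o.
step 4: .oo.
oooo
...o
..o.
oo..
o.o.
step 5: .oo.
oooo
.o.o
oo..
o...
o.o.
step 6: o...
o.oo
.o.o
oo..
o...
o.o.
step 7: o...
o.oo
.o.o
o...
.oo.
ooo.
step 8: o...
o.oo
.o..
o.oo
.ooo
ooo.
step 9: o...
o.oo
....
.o.o
..oo
ooo.
step 10: o..o
o...
...o
.o.o
..oo
ooo.
step 11: o..o
oo..
oooo
...o
..oo
ooo.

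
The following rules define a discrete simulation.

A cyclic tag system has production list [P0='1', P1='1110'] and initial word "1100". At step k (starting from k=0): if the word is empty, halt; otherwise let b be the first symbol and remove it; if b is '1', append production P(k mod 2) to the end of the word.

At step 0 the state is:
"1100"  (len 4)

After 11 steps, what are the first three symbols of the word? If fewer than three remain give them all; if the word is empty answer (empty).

110

step 0: "1100"  (len 4)
step 1: "1001"  (len 4)
step 2: "0011110"  (len 7)
step 3: "011110"  (len 6)
step 4: "11110"  (len 5)
step 5: "11101"  (len 5)
step 6: "11011110"  (len 8)
step 7: "10111101"  (len 8)
step 8: "01111011110"  (len 11)
step 9: "1111011110"  (len 10)
step 10: "1110111101110"  (len 13)
step 11: "1101111011101"  (len 13)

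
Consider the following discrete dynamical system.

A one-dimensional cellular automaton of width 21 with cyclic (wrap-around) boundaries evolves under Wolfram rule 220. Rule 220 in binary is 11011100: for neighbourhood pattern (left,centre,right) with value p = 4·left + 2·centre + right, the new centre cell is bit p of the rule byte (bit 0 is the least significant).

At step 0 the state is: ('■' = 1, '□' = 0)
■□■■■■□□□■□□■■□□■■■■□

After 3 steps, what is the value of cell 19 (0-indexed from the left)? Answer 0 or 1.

[0] ■□■■■■□□□■□□■■□□■■■■□
[1] ■□■■■■■□□■■□■■■□■■■■□
[2] ■□■■■■■■□■■□■■■□■■■■□
[3] ■□■■■■■■□■■□■■■□■■■■□

1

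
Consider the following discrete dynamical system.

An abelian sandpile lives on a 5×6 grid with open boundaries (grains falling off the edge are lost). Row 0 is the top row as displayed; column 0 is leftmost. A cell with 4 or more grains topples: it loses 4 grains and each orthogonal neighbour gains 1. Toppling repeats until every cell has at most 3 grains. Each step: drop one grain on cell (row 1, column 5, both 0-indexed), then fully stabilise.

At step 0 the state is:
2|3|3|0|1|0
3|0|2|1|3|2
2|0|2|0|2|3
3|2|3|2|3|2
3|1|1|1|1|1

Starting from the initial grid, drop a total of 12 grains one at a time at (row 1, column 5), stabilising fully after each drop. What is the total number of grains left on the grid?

t=0: 2|3|3|0|1|0
3|0|2|1|3|2
2|0|2|0|2|3
3|2|3|2|3|2
3|1|1|1|1|1
t=1: 2|3|3|0|1|0
3|0|2|1|3|3
2|0|2|0|2|3
3|2|3|2|3|2
3|1|1|1|1|1
t=2: 2|3|3|0|2|1
3|0|2|2|1|2
2|0|2|1|1|2
3|2|3|3|1|0
3|1|1|1|2|2
t=3: 2|3|3|0|2|1
3|0|2|2|1|3
2|0|2|1|1|2
3|2|3|3|1|0
3|1|1|1|2|2
t=4: 2|3|3|0|2|2
3|0|2|2|2|0
2|0|2|1|1|3
3|2|3|3|1|0
3|1|1|1|2|2
t=5: 2|3|3|0|2|2
3|0|2|2|2|1
2|0|2|1|1|3
3|2|3|3|1|0
3|1|1|1|2|2
t=6: 2|3|3|0|2|2
3|0|2|2|2|2
2|0|2|1|1|3
3|2|3|3|1|0
3|1|1|1|2|2
t=7: 2|3|3|0|2|2
3|0|2|2|2|3
2|0|2|1|1|3
3|2|3|3|1|0
3|1|1|1|2|2
t=8: 2|3|3|0|2|3
3|0|2|2|3|1
2|0|2|1|2|0
3|2|3|3|1|1
3|1|1|1|2|2
t=9: 2|3|3|0|2|3
3|0|2|2|3|2
2|0|2|1|2|0
3|2|3|3|1|1
3|1|1|1|2|2
t=10: 2|3|3|0|2|3
3|0|2|2|3|3
2|0|2|1|2|0
3|2|3|3|1|1
3|1|1|1|2|2
t=11: 2|3|3|1|0|1
3|0|2|3|1|2
2|0|2|1|3|1
3|2|3|3|1|1
3|1|1|1|2|2
t=12: 2|3|3|1|0|1
3|0|2|3|1|3
2|0|2|1|3|1
3|2|3|3|1|1
3|1|1|1|2|2

54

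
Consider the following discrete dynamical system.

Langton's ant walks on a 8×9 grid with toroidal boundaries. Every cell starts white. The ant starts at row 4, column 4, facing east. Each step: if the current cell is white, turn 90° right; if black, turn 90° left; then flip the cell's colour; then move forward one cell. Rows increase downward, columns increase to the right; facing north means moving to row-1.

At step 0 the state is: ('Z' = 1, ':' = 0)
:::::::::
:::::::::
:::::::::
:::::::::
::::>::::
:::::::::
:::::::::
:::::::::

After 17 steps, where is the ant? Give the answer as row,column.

3,4

[0] :::::::::
:::::::::
:::::::::
:::::::::
::::>::::
:::::::::
:::::::::
:::::::::
[1] :::::::::
:::::::::
:::::::::
:::::::::
::::Z::::
::::v::::
:::::::::
:::::::::
[2] :::::::::
:::::::::
:::::::::
:::::::::
::::Z::::
:::<Z::::
:::::::::
:::::::::
[3] :::::::::
:::::::::
:::::::::
:::::::::
:::^Z::::
:::ZZ::::
:::::::::
:::::::::
[4] :::::::::
:::::::::
:::::::::
:::::::::
:::Z>::::
:::ZZ::::
:::::::::
:::::::::
[5] :::::::::
:::::::::
:::::::::
::::^::::
:::Z:::::
:::ZZ::::
:::::::::
:::::::::
[6] :::::::::
:::::::::
:::::::::
::::Z>:::
:::Z:::::
:::ZZ::::
:::::::::
:::::::::
[7] :::::::::
:::::::::
:::::::::
::::ZZ:::
:::Z:v:::
:::ZZ::::
:::::::::
:::::::::
[8] :::::::::
:::::::::
:::::::::
::::ZZ:::
:::Z<Z:::
:::ZZ::::
:::::::::
:::::::::
[9] :::::::::
:::::::::
:::::::::
::::^Z:::
:::ZZZ:::
:::ZZ::::
:::::::::
:::::::::
[10] :::::::::
:::::::::
:::::::::
:::<:Z:::
:::ZZZ:::
:::ZZ::::
:::::::::
:::::::::
[11] :::::::::
:::::::::
:::^:::::
:::Z:Z:::
:::ZZZ:::
:::ZZ::::
:::::::::
:::::::::
[12] :::::::::
:::::::::
:::Z>::::
:::Z:Z:::
:::ZZZ:::
:::ZZ::::
:::::::::
:::::::::
[13] :::::::::
:::::::::
:::ZZ::::
:::ZvZ:::
:::ZZZ:::
:::ZZ::::
:::::::::
:::::::::
[14] :::::::::
:::::::::
:::ZZ::::
:::<ZZ:::
:::ZZZ:::
:::ZZ::::
:::::::::
:::::::::
[15] :::::::::
:::::::::
:::ZZ::::
::::ZZ:::
:::vZZ:::
:::ZZ::::
:::::::::
:::::::::
[16] :::::::::
:::::::::
:::ZZ::::
::::ZZ:::
::::>Z:::
:::ZZ::::
:::::::::
:::::::::
[17] :::::::::
:::::::::
:::ZZ::::
::::^Z:::
:::::Z:::
:::ZZ::::
:::::::::
:::::::::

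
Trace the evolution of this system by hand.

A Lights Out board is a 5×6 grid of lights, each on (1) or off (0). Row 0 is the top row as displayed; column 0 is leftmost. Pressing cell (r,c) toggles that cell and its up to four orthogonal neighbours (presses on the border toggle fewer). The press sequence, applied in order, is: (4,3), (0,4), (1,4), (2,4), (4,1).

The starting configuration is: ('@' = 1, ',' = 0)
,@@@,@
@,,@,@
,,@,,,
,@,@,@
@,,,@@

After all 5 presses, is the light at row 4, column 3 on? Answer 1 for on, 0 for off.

1

0) ,@@@,@
@,,@,@
,,@,,,
,@,@,@
@,,,@@
1) ,@@@,@
@,,@,@
,,@,,,
,@,,,@
@,@@,@
2) ,@@,@,
@,,@@@
,,@,,,
,@,,,@
@,@@,@
3) ,@@,,,
@,,,,,
,,@,@,
,@,,,@
@,@@,@
4) ,@@,,,
@,,,@,
,,@@,@
,@,,@@
@,@@,@
5) ,@@,,,
@,,,@,
,,@@,@
,,,,@@
,@,@,@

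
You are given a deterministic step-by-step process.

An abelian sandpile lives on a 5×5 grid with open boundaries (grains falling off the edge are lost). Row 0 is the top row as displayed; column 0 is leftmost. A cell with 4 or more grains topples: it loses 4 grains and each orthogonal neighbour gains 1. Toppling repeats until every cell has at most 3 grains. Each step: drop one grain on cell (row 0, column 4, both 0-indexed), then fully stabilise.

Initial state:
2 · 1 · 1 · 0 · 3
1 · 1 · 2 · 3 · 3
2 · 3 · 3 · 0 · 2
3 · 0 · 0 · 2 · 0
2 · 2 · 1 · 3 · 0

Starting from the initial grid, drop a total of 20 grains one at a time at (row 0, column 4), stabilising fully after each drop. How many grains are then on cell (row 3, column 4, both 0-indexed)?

1

0) 2 · 1 · 1 · 0 · 3
1 · 1 · 2 · 3 · 3
2 · 3 · 3 · 0 · 2
3 · 0 · 0 · 2 · 0
2 · 2 · 1 · 3 · 0
1) 2 · 1 · 1 · 2 · 1
1 · 1 · 3 · 0 · 1
2 · 3 · 3 · 1 · 3
3 · 0 · 0 · 2 · 0
2 · 2 · 1 · 3 · 0
2) 2 · 1 · 1 · 2 · 2
1 · 1 · 3 · 0 · 1
2 · 3 · 3 · 1 · 3
3 · 0 · 0 · 2 · 0
2 · 2 · 1 · 3 · 0
3) 2 · 1 · 1 · 2 · 3
1 · 1 · 3 · 0 · 1
2 · 3 · 3 · 1 · 3
3 · 0 · 0 · 2 · 0
2 · 2 · 1 · 3 · 0
4) 2 · 1 · 1 · 3 · 0
1 · 1 · 3 · 0 · 2
2 · 3 · 3 · 1 · 3
3 · 0 · 0 · 2 · 0
2 · 2 · 1 · 3 · 0
5) 2 · 1 · 1 · 3 · 1
1 · 1 · 3 · 0 · 2
2 · 3 · 3 · 1 · 3
3 · 0 · 0 · 2 · 0
2 · 2 · 1 · 3 · 0
6) 2 · 1 · 1 · 3 · 2
1 · 1 · 3 · 0 · 2
2 · 3 · 3 · 1 · 3
3 · 0 · 0 · 2 · 0
2 · 2 · 1 · 3 · 0
7) 2 · 1 · 1 · 3 · 3
1 · 1 · 3 · 0 · 2
2 · 3 · 3 · 1 · 3
3 · 0 · 0 · 2 · 0
2 · 2 · 1 · 3 · 0
8) 2 · 1 · 2 · 0 · 1
1 · 1 · 3 · 1 · 3
2 · 3 · 3 · 1 · 3
3 · 0 · 0 · 2 · 0
2 · 2 · 1 · 3 · 0
9) 2 · 1 · 2 · 0 · 2
1 · 1 · 3 · 1 · 3
2 · 3 · 3 · 1 · 3
3 · 0 · 0 · 2 · 0
2 · 2 · 1 · 3 · 0
10) 2 · 1 · 2 · 0 · 3
1 · 1 · 3 · 1 · 3
2 · 3 · 3 · 1 · 3
3 · 0 · 0 · 2 · 0
2 · 2 · 1 · 3 · 0
11) 2 · 1 · 2 · 1 · 1
1 · 1 · 3 · 2 · 1
2 · 3 · 3 · 2 · 0
3 · 0 · 0 · 2 · 1
2 · 2 · 1 · 3 · 0
12) 2 · 1 · 2 · 1 · 2
1 · 1 · 3 · 2 · 1
2 · 3 · 3 · 2 · 0
3 · 0 · 0 · 2 · 1
2 · 2 · 1 · 3 · 0
13) 2 · 1 · 2 · 1 · 3
1 · 1 · 3 · 2 · 1
2 · 3 · 3 · 2 · 0
3 · 0 · 0 · 2 · 1
2 · 2 · 1 · 3 · 0
14) 2 · 1 · 2 · 2 · 0
1 · 1 · 3 · 2 · 2
2 · 3 · 3 · 2 · 0
3 · 0 · 0 · 2 · 1
2 · 2 · 1 · 3 · 0
15) 2 · 1 · 2 · 2 · 1
1 · 1 · 3 · 2 · 2
2 · 3 · 3 · 2 · 0
3 · 0 · 0 · 2 · 1
2 · 2 · 1 · 3 · 0
16) 2 · 1 · 2 · 2 · 2
1 · 1 · 3 · 2 · 2
2 · 3 · 3 · 2 · 0
3 · 0 · 0 · 2 · 1
2 · 2 · 1 · 3 · 0
17) 2 · 1 · 2 · 2 · 3
1 · 1 · 3 · 2 · 2
2 · 3 · 3 · 2 · 0
3 · 0 · 0 · 2 · 1
2 · 2 · 1 · 3 · 0
18) 2 · 1 · 2 · 3 · 0
1 · 1 · 3 · 2 · 3
2 · 3 · 3 · 2 · 0
3 · 0 · 0 · 2 · 1
2 · 2 · 1 · 3 · 0
19) 2 · 1 · 2 · 3 · 1
1 · 1 · 3 · 2 · 3
2 · 3 · 3 · 2 · 0
3 · 0 · 0 · 2 · 1
2 · 2 · 1 · 3 · 0
20) 2 · 1 · 2 · 3 · 2
1 · 1 · 3 · 2 · 3
2 · 3 · 3 · 2 · 0
3 · 0 · 0 · 2 · 1
2 · 2 · 1 · 3 · 0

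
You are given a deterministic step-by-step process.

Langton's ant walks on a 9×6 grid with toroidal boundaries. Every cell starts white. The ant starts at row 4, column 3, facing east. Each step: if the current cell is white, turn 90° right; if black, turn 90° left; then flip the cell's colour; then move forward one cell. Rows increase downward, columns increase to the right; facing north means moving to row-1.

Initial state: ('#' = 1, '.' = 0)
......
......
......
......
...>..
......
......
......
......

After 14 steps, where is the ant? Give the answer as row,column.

3,2

t=0: ......
......
......
......
...>..
......
......
......
......
t=1: ......
......
......
......
...#..
...v..
......
......
......
t=2: ......
......
......
......
...#..
..<#..
......
......
......
t=3: ......
......
......
......
..^#..
..##..
......
......
......
t=4: ......
......
......
......
..#>..
..##..
......
......
......
t=5: ......
......
......
...^..
..#...
..##..
......
......
......
t=6: ......
......
......
...#>.
..#...
..##..
......
......
......
t=7: ......
......
......
...##.
..#.v.
..##..
......
......
......
t=8: ......
......
......
...##.
..#<#.
..##..
......
......
......
t=9: ......
......
......
...^#.
..###.
..##..
......
......
......
t=10: ......
......
......
..<.#.
..###.
..##..
......
......
......
t=11: ......
......
..^...
..#.#.
..###.
..##..
......
......
......
t=12: ......
......
..#>..
..#.#.
..###.
..##..
......
......
......
t=13: ......
......
..##..
..#v#.
..###.
..##..
......
......
......
t=14: ......
......
..##..
..<##.
..###.
..##..
......
......
......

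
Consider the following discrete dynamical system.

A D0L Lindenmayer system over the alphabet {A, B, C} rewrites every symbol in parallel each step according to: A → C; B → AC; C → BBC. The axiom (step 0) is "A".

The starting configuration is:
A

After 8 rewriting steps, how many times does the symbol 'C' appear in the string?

179

[0] A
[1] C
[2] BBC
[3] ACACBBC
[4] CBBCCBBCACACBBC
[5] BBCACACBBCBBCACACBBCCBBCCBBCACACBBC
[6] ACACBBCCBBCCBBCACACBBCACACBBCCBBCCBBCACACBBCBBCACACBBCBBCACACBBCCBBCCBBCACACBBC
[7] CBBCCBBCACACBBCBBCACACBBCBBCACACBBCCBBCCBBCACACBBCCBBCCBBC…CACACBBCCBBCCBBCACACBBCBBCACACBBCBBCACACBBCCBBCCBBCACACBBC  (len 179)
[8] BBCACACBBCBBCACACBBCCBBCCBBCACACBBCACACBBCCBBCCBBCACACBBCA…CACACBBCCBBCCBBCACACBBCBBCACACBBCBBCACACBBCCBBCCBBCACACBBC  (len 407)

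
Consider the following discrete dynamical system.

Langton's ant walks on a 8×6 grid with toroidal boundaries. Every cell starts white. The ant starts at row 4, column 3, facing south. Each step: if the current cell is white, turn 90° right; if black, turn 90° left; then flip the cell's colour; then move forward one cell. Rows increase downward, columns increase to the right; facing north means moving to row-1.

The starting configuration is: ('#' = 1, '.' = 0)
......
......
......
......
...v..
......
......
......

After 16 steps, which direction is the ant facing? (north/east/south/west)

south

gen 0: ......
......
......
......
...v..
......
......
......
gen 1: ......
......
......
......
..<#..
......
......
......
gen 2: ......
......
......
..^...
..##..
......
......
......
gen 3: ......
......
......
..#>..
..##..
......
......
......
gen 4: ......
......
......
..##..
..#v..
......
......
......
gen 5: ......
......
......
..##..
..#.>.
......
......
......
gen 6: ......
......
......
..##..
..#.#.
....v.
......
......
gen 7: ......
......
......
..##..
..#.#.
...<#.
......
......
gen 8: ......
......
......
..##..
..#^#.
...##.
......
......
gen 9: ......
......
......
..##..
..##>.
...##.
......
......
gen 10: ......
......
......
..##^.
..##..
...##.
......
......
gen 11: ......
......
......
..###>
..##..
...##.
......
......
gen 12: ......
......
......
..####
..##.v
...##.
......
......
gen 13: ......
......
......
..####
..##<#
...##.
......
......
gen 14: ......
......
......
..##^#
..####
...##.
......
......
gen 15: ......
......
......
..#<.#
..####
...##.
......
......
gen 16: ......
......
......
..#..#
..#v##
...##.
......
......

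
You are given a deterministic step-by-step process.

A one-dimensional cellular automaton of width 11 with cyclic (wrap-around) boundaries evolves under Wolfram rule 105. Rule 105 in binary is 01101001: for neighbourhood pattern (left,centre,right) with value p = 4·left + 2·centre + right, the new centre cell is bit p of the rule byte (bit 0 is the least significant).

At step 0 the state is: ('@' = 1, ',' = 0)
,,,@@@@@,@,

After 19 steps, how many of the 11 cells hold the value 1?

3

k=0  ,,,@@@@@,@,
k=1  @@,@,,,@@,,
k=2  @@@,,@,@@,,
k=3  @,@,,,@@@,,
k=4  ,@,,@,@,@,,
k=5  ,,,,,@,@,,@
k=6  ,@@@,,@,,,,
k=7  ,@,@,,,,@@@
k=8  @,@,,@@,@,@
k=9  @@,,,@@@,@@
k=10  ,@,@,@,@@@,
k=11  ,,@,@,@@,@,
k=12  @,,@,@@@@,,
k=13  ,,,,@@,,@,,
k=14  @@@,@@,,,,@
k=15  ,,@@@@,@@,@
k=16  ,,@,,@@@@@,
k=17  @,,,,@,,,@,
k=18  ,,@@,,,@,,@
k=19  ,,@@,@,,,,,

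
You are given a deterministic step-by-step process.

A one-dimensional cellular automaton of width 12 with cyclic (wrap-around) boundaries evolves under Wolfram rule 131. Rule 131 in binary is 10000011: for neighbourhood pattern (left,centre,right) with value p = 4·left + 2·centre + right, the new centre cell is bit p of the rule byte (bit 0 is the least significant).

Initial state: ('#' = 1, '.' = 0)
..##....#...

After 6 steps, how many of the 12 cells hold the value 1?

2

t=0: ..##....#...
t=1: ##...###..##
t=2: #..##.#..#.#
t=3: ..#.....#...
t=4: ##..####..##
t=5: #..#.##..#.#
t=6: ..#.....#...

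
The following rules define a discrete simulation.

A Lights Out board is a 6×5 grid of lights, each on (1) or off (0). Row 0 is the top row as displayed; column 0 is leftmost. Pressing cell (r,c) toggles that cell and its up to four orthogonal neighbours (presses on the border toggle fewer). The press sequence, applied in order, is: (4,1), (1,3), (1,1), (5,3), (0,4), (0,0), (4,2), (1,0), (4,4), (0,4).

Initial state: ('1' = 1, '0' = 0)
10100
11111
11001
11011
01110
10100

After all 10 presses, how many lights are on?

[0] 10100
11111
11001
11011
01110
10100
[1] 10100
11111
11001
10011
10010
11100
[2] 10110
11000
11011
10011
10010
11100
[3] 11110
00100
10011
10011
10010
11100
[4] 11110
00100
10011
10011
10000
11011
[5] 11101
00101
10011
10011
10000
11011
[6] 00101
10101
10011
10011
10000
11011
[7] 00101
10101
10011
10111
11110
11111
[8] 10101
01101
00011
10111
11110
11111
[9] 10101
01101
00011
10110
11101
11110
[10] 10110
01100
00011
10110
11101
11110

18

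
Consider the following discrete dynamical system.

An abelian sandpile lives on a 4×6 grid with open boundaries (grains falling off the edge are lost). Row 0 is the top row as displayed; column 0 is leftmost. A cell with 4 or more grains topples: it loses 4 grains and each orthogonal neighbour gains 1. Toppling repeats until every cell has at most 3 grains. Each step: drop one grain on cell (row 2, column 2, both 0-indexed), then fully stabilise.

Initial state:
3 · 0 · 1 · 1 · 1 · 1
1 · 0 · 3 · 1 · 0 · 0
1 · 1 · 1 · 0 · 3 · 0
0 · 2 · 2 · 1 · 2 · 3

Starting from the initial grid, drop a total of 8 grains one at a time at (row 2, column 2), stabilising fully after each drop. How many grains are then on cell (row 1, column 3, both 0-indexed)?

t=0: 3 · 0 · 1 · 1 · 1 · 1
1 · 0 · 3 · 1 · 0 · 0
1 · 1 · 1 · 0 · 3 · 0
0 · 2 · 2 · 1 · 2 · 3
t=1: 3 · 0 · 1 · 1 · 1 · 1
1 · 0 · 3 · 1 · 0 · 0
1 · 1 · 2 · 0 · 3 · 0
0 · 2 · 2 · 1 · 2 · 3
t=2: 3 · 0 · 1 · 1 · 1 · 1
1 · 0 · 3 · 1 · 0 · 0
1 · 1 · 3 · 0 · 3 · 0
0 · 2 · 2 · 1 · 2 · 3
t=3: 3 · 0 · 2 · 1 · 1 · 1
1 · 1 · 0 · 2 · 0 · 0
1 · 2 · 1 · 1 · 3 · 0
0 · 2 · 3 · 1 · 2 · 3
t=4: 3 · 0 · 2 · 1 · 1 · 1
1 · 1 · 0 · 2 · 0 · 0
1 · 2 · 2 · 1 · 3 · 0
0 · 2 · 3 · 1 · 2 · 3
t=5: 3 · 0 · 2 · 1 · 1 · 1
1 · 1 · 0 · 2 · 0 · 0
1 · 2 · 3 · 1 · 3 · 0
0 · 2 · 3 · 1 · 2 · 3
t=6: 3 · 0 · 2 · 1 · 1 · 1
1 · 1 · 1 · 2 · 0 · 0
1 · 3 · 1 · 2 · 3 · 0
0 · 3 · 0 · 2 · 2 · 3
t=7: 3 · 0 · 2 · 1 · 1 · 1
1 · 1 · 1 · 2 · 0 · 0
1 · 3 · 2 · 2 · 3 · 0
0 · 3 · 0 · 2 · 2 · 3
t=8: 3 · 0 · 2 · 1 · 1 · 1
1 · 1 · 1 · 2 · 0 · 0
1 · 3 · 3 · 2 · 3 · 0
0 · 3 · 0 · 2 · 2 · 3

2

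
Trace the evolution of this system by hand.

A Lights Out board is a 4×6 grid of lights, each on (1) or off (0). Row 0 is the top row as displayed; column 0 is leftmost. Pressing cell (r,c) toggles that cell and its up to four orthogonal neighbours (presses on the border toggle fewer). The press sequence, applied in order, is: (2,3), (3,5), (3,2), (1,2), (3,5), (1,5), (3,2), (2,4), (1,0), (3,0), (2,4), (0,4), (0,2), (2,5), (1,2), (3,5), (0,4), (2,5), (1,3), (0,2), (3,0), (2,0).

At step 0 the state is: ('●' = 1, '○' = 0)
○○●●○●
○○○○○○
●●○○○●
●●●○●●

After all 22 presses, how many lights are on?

step 0: ○○●●○●
○○○○○○
●●○○○●
●●●○●●
step 1: ○○●●○●
○○○●○○
●●●●●●
●●●●●●
step 2: ○○●●○●
○○○●○○
●●●●●○
●●●●○○
step 3: ○○●●○●
○○○●○○
●●○●●○
●○○○○○
step 4: ○○○●○●
○●●○○○
●●●●●○
●○○○○○
step 5: ○○○●○●
○●●○○○
●●●●●●
●○○○●●
step 6: ○○○●○○
○●●○●●
●●●●●○
●○○○●●
step 7: ○○○●○○
○●●○●●
●●○●●○
●●●●●●
step 8: ○○○●○○
○●●○○●
●●○○○●
●●●●○●
step 9: ●○○●○○
●○●○○●
○●○○○●
●●●●○●
step 10: ●○○●○○
●○●○○●
●●○○○●
○○●●○●
step 11: ●○○●○○
●○●○●●
●●○●●○
○○●●●●
step 12: ●○○○●●
●○●○○●
●●○●●○
○○●●●●
step 13: ●●●●●●
●○○○○●
●●○●●○
○○●●●●
step 14: ●●●●●●
●○○○○○
●●○●○●
○○●●●○
step 15: ●●○●●●
●●●●○○
●●●●○●
○○●●●○
step 16: ●●○●●●
●●●●○○
●●●●○○
○○●●○●
step 17: ●●○○○○
●●●●●○
●●●●○○
○○●●○●
step 18: ●●○○○○
●●●●●●
●●●●●●
○○●●○○
step 19: ●●○●○○
●●○○○●
●●●○●●
○○●●○○
step 20: ●○●○○○
●●●○○●
●●●○●●
○○●●○○
step 21: ●○●○○○
●●●○○●
○●●○●●
●●●●○○
step 22: ●○●○○○
○●●○○●
●○●○●●
○●●●○○

12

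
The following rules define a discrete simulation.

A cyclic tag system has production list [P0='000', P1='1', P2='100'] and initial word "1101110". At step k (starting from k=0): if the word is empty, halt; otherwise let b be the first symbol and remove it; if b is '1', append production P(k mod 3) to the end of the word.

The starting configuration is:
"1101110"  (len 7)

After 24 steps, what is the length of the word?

t=0: "1101110"  (len 7)
t=1: "101110000"  (len 9)
t=2: "011100001"  (len 9)
t=3: "11100001"  (len 8)
t=4: "1100001000"  (len 10)
t=5: "1000010001"  (len 10)
t=6: "000010001100"  (len 12)
t=7: "00010001100"  (len 11)
t=8: "0010001100"  (len 10)
t=9: "010001100"  (len 9)
t=10: "10001100"  (len 8)
t=11: "00011001"  (len 8)
t=12: "0011001"  (len 7)
t=13: "011001"  (len 6)
t=14: "11001"  (len 5)
t=15: "1001100"  (len 7)
t=16: "001100000"  (len 9)
t=17: "01100000"  (len 8)
t=18: "1100000"  (len 7)
t=19: "100000000"  (len 9)
t=20: "000000001"  (len 9)
t=21: "00000001"  (len 8)
t=22: "0000001"  (len 7)
t=23: "000001"  (len 6)
t=24: "00001"  (len 5)

5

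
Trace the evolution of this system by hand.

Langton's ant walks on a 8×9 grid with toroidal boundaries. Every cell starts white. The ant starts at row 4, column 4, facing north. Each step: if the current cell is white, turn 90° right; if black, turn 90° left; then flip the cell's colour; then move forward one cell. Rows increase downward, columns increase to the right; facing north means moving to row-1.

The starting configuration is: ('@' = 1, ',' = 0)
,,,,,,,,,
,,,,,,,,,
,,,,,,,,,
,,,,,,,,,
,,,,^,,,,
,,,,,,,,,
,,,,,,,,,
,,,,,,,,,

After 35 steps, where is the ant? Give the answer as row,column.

[0] ,,,,,,,,,
,,,,,,,,,
,,,,,,,,,
,,,,,,,,,
,,,,^,,,,
,,,,,,,,,
,,,,,,,,,
,,,,,,,,,
[1] ,,,,,,,,,
,,,,,,,,,
,,,,,,,,,
,,,,,,,,,
,,,,@>,,,
,,,,,,,,,
,,,,,,,,,
,,,,,,,,,
[2] ,,,,,,,,,
,,,,,,,,,
,,,,,,,,,
,,,,,,,,,
,,,,@@,,,
,,,,,v,,,
,,,,,,,,,
,,,,,,,,,
[3] ,,,,,,,,,
,,,,,,,,,
,,,,,,,,,
,,,,,,,,,
,,,,@@,,,
,,,,<@,,,
,,,,,,,,,
,,,,,,,,,
[4] ,,,,,,,,,
,,,,,,,,,
,,,,,,,,,
,,,,,,,,,
,,,,^@,,,
,,,,@@,,,
,,,,,,,,,
,,,,,,,,,
[5] ,,,,,,,,,
,,,,,,,,,
,,,,,,,,,
,,,,,,,,,
,,,<,@,,,
,,,,@@,,,
,,,,,,,,,
,,,,,,,,,
[6] ,,,,,,,,,
,,,,,,,,,
,,,,,,,,,
,,,^,,,,,
,,,@,@,,,
,,,,@@,,,
,,,,,,,,,
,,,,,,,,,
[7] ,,,,,,,,,
,,,,,,,,,
,,,,,,,,,
,,,@>,,,,
,,,@,@,,,
,,,,@@,,,
,,,,,,,,,
,,,,,,,,,
[8] ,,,,,,,,,
,,,,,,,,,
,,,,,,,,,
,,,@@,,,,
,,,@v@,,,
,,,,@@,,,
,,,,,,,,,
,,,,,,,,,
[9] ,,,,,,,,,
,,,,,,,,,
,,,,,,,,,
,,,@@,,,,
,,,<@@,,,
,,,,@@,,,
,,,,,,,,,
,,,,,,,,,
[10] ,,,,,,,,,
,,,,,,,,,
,,,,,,,,,
,,,@@,,,,
,,,,@@,,,
,,,v@@,,,
,,,,,,,,,
,,,,,,,,,
[11] ,,,,,,,,,
,,,,,,,,,
,,,,,,,,,
,,,@@,,,,
,,,,@@,,,
,,<@@@,,,
,,,,,,,,,
,,,,,,,,,
[12] ,,,,,,,,,
,,,,,,,,,
,,,,,,,,,
,,,@@,,,,
,,^,@@,,,
,,@@@@,,,
,,,,,,,,,
,,,,,,,,,
[13] ,,,,,,,,,
,,,,,,,,,
,,,,,,,,,
,,,@@,,,,
,,@>@@,,,
,,@@@@,,,
,,,,,,,,,
,,,,,,,,,
[14] ,,,,,,,,,
,,,,,,,,,
,,,,,,,,,
,,,@@,,,,
,,@@@@,,,
,,@v@@,,,
,,,,,,,,,
,,,,,,,,,
[15] ,,,,,,,,,
,,,,,,,,,
,,,,,,,,,
,,,@@,,,,
,,@@@@,,,
,,@,>@,,,
,,,,,,,,,
,,,,,,,,,
[16] ,,,,,,,,,
,,,,,,,,,
,,,,,,,,,
,,,@@,,,,
,,@@^@,,,
,,@,,@,,,
,,,,,,,,,
,,,,,,,,,
[17] ,,,,,,,,,
,,,,,,,,,
,,,,,,,,,
,,,@@,,,,
,,@<,@,,,
,,@,,@,,,
,,,,,,,,,
,,,,,,,,,
[18] ,,,,,,,,,
,,,,,,,,,
,,,,,,,,,
,,,@@,,,,
,,@,,@,,,
,,@v,@,,,
,,,,,,,,,
,,,,,,,,,
[19] ,,,,,,,,,
,,,,,,,,,
,,,,,,,,,
,,,@@,,,,
,,@,,@,,,
,,<@,@,,,
,,,,,,,,,
,,,,,,,,,
[20] ,,,,,,,,,
,,,,,,,,,
,,,,,,,,,
,,,@@,,,,
,,@,,@,,,
,,,@,@,,,
,,v,,,,,,
,,,,,,,,,
[21] ,,,,,,,,,
,,,,,,,,,
,,,,,,,,,
,,,@@,,,,
,,@,,@,,,
,,,@,@,,,
,<@,,,,,,
,,,,,,,,,
[22] ,,,,,,,,,
,,,,,,,,,
,,,,,,,,,
,,,@@,,,,
,,@,,@,,,
,^,@,@,,,
,@@,,,,,,
,,,,,,,,,
[23] ,,,,,,,,,
,,,,,,,,,
,,,,,,,,,
,,,@@,,,,
,,@,,@,,,
,@>@,@,,,
,@@,,,,,,
,,,,,,,,,
[24] ,,,,,,,,,
,,,,,,,,,
,,,,,,,,,
,,,@@,,,,
,,@,,@,,,
,@@@,@,,,
,@v,,,,,,
,,,,,,,,,
[25] ,,,,,,,,,
,,,,,,,,,
,,,,,,,,,
,,,@@,,,,
,,@,,@,,,
,@@@,@,,,
,@,>,,,,,
,,,,,,,,,
[26] ,,,,,,,,,
,,,,,,,,,
,,,,,,,,,
,,,@@,,,,
,,@,,@,,,
,@@@,@,,,
,@,@,,,,,
,,,v,,,,,
[27] ,,,,,,,,,
,,,,,,,,,
,,,,,,,,,
,,,@@,,,,
,,@,,@,,,
,@@@,@,,,
,@,@,,,,,
,,<@,,,,,
[28] ,,,,,,,,,
,,,,,,,,,
,,,,,,,,,
,,,@@,,,,
,,@,,@,,,
,@@@,@,,,
,@^@,,,,,
,,@@,,,,,
[29] ,,,,,,,,,
,,,,,,,,,
,,,,,,,,,
,,,@@,,,,
,,@,,@,,,
,@@@,@,,,
,@@>,,,,,
,,@@,,,,,
[30] ,,,,,,,,,
,,,,,,,,,
,,,,,,,,,
,,,@@,,,,
,,@,,@,,,
,@@^,@,,,
,@@,,,,,,
,,@@,,,,,
[31] ,,,,,,,,,
,,,,,,,,,
,,,,,,,,,
,,,@@,,,,
,,@,,@,,,
,@<,,@,,,
,@@,,,,,,
,,@@,,,,,
[32] ,,,,,,,,,
,,,,,,,,,
,,,,,,,,,
,,,@@,,,,
,,@,,@,,,
,@,,,@,,,
,@v,,,,,,
,,@@,,,,,
[33] ,,,,,,,,,
,,,,,,,,,
,,,,,,,,,
,,,@@,,,,
,,@,,@,,,
,@,,,@,,,
,@,>,,,,,
,,@@,,,,,
[34] ,,,,,,,,,
,,,,,,,,,
,,,,,,,,,
,,,@@,,,,
,,@,,@,,,
,@,,,@,,,
,@,@,,,,,
,,@v,,,,,
[35] ,,,,,,,,,
,,,,,,,,,
,,,,,,,,,
,,,@@,,,,
,,@,,@,,,
,@,,,@,,,
,@,@,,,,,
,,@,>,,,,

7,4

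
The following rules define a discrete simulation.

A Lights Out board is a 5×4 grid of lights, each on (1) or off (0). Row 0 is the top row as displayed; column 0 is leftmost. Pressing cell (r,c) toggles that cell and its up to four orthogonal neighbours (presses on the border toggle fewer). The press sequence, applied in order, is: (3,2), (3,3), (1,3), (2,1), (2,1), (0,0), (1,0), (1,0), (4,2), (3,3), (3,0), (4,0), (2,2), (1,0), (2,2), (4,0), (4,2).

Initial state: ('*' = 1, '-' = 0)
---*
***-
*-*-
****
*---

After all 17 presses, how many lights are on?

0) ---*
***-
*-*-
****
*---
1) ---*
***-
*---
*---
*-*-
2) ---*
***-
*--*
*-**
*-**
3) ----
**-*
*---
*-**
*-**
4) ----
*--*
-**-
****
*-**
5) ----
**-*
*---
*-**
*-**
6) **--
-*-*
*---
*-**
*-**
7) -*--
*--*
----
*-**
*-**
8) **--
-*-*
*---
*-**
*-**
9) **--
-*-*
*---
*--*
**--
10) **--
-*-*
*--*
*-*-
**-*
11) **--
-*-*
---*
-**-
-*-*
12) **--
-*-*
---*
***-
*--*
13) **--
-***
-**-
**--
*--*
14) -*--
*-**
***-
**--
*--*
15) -*--
*--*
*--*
***-
*--*
16) -*--
*--*
*--*
-**-
-*-*
17) -*--
*--*
*--*
-*--
--*-

7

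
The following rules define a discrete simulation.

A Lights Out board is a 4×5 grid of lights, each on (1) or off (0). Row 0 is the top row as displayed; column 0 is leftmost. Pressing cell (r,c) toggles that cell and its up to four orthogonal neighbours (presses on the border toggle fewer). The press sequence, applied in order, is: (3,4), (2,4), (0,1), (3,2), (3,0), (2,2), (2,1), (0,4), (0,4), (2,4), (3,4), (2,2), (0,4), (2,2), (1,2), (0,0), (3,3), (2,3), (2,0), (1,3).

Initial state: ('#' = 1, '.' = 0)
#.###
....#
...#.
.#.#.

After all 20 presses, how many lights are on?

14

k=0  #.###
....#
...#.
.#.#.
k=1  #.###
....#
...##
.#..#
k=2  #.###
.....
.....
.#...
k=3  .#.##
.#...
.....
.#...
k=4  .#.##
.#...
..#..
..##.
k=5  .#.##
.#...
#.#..
####.
k=6  .#.##
.##..
##.#.
##.#.
k=7  .#.##
..#..
..##.
#..#.
k=8  .#...
..#.#
..##.
#..#.
k=9  .#.##
..#..
..##.
#..#.
k=10  .#.##
..#.#
..#.#
#..##
k=11  .#.##
..#.#
..#..
#....
k=12  .#.##
....#
.#.#.
#.#..
k=13  .#...
.....
.#.#.
#.#..
k=14  .#...
..#..
..#..
#....
k=15  .##..
.#.#.
.....
#....
k=16  #.#..
##.#.
.....
#....
k=17  #.#..
##.#.
...#.
#.###
k=18  #.#..
##...
..#.#
#.#.#
k=19  #.#..
.#...
###.#
..#.#
k=20  #.##.
.####
#####
..#.#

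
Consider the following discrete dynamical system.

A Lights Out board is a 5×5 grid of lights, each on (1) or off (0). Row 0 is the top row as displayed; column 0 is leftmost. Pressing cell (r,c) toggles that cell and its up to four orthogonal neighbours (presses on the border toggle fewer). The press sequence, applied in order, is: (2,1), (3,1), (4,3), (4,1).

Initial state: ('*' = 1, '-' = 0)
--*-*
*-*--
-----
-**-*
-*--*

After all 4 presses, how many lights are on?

k=0  --*-*
*-*--
-----
-**-*
-*--*
k=1  --*-*
***--
***--
--*-*
-*--*
k=2  --*-*
***--
*-*--
**--*
----*
k=3  --*-*
***--
*-*--
**-**
--**-
k=4  --*-*
***--
*-*--
*--**
**-*-

13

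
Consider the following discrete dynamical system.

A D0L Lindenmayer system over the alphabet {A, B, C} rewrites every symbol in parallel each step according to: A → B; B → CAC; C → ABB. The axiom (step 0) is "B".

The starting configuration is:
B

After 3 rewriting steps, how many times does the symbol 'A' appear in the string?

5

[0] B
[1] CAC
[2] ABBBABB
[3] BCACCACCACBCACCAC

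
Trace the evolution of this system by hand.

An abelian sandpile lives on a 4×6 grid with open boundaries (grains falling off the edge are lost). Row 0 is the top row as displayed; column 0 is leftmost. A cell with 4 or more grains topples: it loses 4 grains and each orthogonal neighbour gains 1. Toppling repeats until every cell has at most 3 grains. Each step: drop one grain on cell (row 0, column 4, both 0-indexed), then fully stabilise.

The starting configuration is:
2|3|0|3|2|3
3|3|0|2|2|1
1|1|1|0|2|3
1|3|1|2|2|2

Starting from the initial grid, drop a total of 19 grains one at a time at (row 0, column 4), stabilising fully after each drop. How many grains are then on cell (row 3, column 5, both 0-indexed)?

t=0: 2|3|0|3|2|3
3|3|0|2|2|1
1|1|1|0|2|3
1|3|1|2|2|2
t=1: 2|3|0|3|3|3
3|3|0|2|2|1
1|1|1|0|2|3
1|3|1|2|2|2
t=2: 2|3|1|0|2|0
3|3|0|3|3|2
1|1|1|0|2|3
1|3|1|2|2|2
t=3: 2|3|1|0|3|0
3|3|0|3|3|2
1|1|1|0|2|3
1|3|1|2|2|2
t=4: 2|3|1|2|1|1
3|3|1|0|1|3
1|1|1|1|3|3
1|3|1|2|2|2
t=5: 2|3|1|2|2|1
3|3|1|0|1|3
1|1|1|1|3|3
1|3|1|2|2|2
t=6: 2|3|1|2|3|1
3|3|1|0|1|3
1|1|1|1|3|3
1|3|1|2|2|2
t=7: 2|3|1|3|0|2
3|3|1|0|2|3
1|1|1|1|3|3
1|3|1|2|2|2
t=8: 2|3|1|3|1|2
3|3|1|0|2|3
1|1|1|1|3|3
1|3|1|2|2|2
t=9: 2|3|1|3|2|2
3|3|1|0|2|3
1|1|1|1|3|3
1|3|1|2|2|2
t=10: 2|3|1|3|3|2
3|3|1|0|2|3
1|1|1|1|3|3
1|3|1|2|2|2
t=11: 2|3|2|0|1|3
3|3|1|1|3|3
1|1|1|1|3|3
1|3|1|2|2|2
t=12: 2|3|2|0|2|3
3|3|1|1|3|3
1|1|1|1|3|3
1|3|1|2|2|2
t=13: 2|3|2|0|3|3
3|3|1|1|3|3
1|1|1|1|3|3
1|3|1|2|2|2
t=14: 2|3|2|1|2|1
3|3|1|2|2|2
1|1|1|2|1|1
1|3|1|2|3|3
t=15: 2|3|2|1|3|1
3|3|1|2|2|2
1|1|1|2|1|1
1|3|1|2|3|3
t=16: 2|3|2|2|0|2
3|3|1|2|3|2
1|1|1|2|1|1
1|3|1|2|3|3
t=17: 2|3|2|2|1|2
3|3|1|2|3|2
1|1|1|2|1|1
1|3|1|2|3|3
t=18: 2|3|2|2|2|2
3|3|1|2|3|2
1|1|1|2|1|1
1|3|1|2|3|3
t=19: 2|3|2|2|3|2
3|3|1|2|3|2
1|1|1|2|1|1
1|3|1|2|3|3

3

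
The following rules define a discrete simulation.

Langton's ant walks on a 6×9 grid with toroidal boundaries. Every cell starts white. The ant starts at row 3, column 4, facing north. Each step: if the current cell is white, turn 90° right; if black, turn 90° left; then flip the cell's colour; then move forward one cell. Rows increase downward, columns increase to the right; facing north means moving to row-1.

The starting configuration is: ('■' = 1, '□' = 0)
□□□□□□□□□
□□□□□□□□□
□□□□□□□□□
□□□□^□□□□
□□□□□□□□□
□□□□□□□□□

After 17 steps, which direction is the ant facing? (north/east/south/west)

west

[0] □□□□□□□□□
□□□□□□□□□
□□□□□□□□□
□□□□^□□□□
□□□□□□□□□
□□□□□□□□□
[1] □□□□□□□□□
□□□□□□□□□
□□□□□□□□□
□□□□■>□□□
□□□□□□□□□
□□□□□□□□□
[2] □□□□□□□□□
□□□□□□□□□
□□□□□□□□□
□□□□■■□□□
□□□□□v□□□
□□□□□□□□□
[3] □□□□□□□□□
□□□□□□□□□
□□□□□□□□□
□□□□■■□□□
□□□□<■□□□
□□□□□□□□□
[4] □□□□□□□□□
□□□□□□□□□
□□□□□□□□□
□□□□^■□□□
□□□□■■□□□
□□□□□□□□□
[5] □□□□□□□□□
□□□□□□□□□
□□□□□□□□□
□□□<□■□□□
□□□□■■□□□
□□□□□□□□□
[6] □□□□□□□□□
□□□□□□□□□
□□□^□□□□□
□□□■□■□□□
□□□□■■□□□
□□□□□□□□□
[7] □□□□□□□□□
□□□□□□□□□
□□□■>□□□□
□□□■□■□□□
□□□□■■□□□
□□□□□□□□□
[8] □□□□□□□□□
□□□□□□□□□
□□□■■□□□□
□□□■v■□□□
□□□□■■□□□
□□□□□□□□□
[9] □□□□□□□□□
□□□□□□□□□
□□□■■□□□□
□□□<■■□□□
□□□□■■□□□
□□□□□□□□□
[10] □□□□□□□□□
□□□□□□□□□
□□□■■□□□□
□□□□■■□□□
□□□v■■□□□
□□□□□□□□□
[11] □□□□□□□□□
□□□□□□□□□
□□□■■□□□□
□□□□■■□□□
□□<■■■□□□
□□□□□□□□□
[12] □□□□□□□□□
□□□□□□□□□
□□□■■□□□□
□□^□■■□□□
□□■■■■□□□
□□□□□□□□□
[13] □□□□□□□□□
□□□□□□□□□
□□□■■□□□□
□□■>■■□□□
□□■■■■□□□
□□□□□□□□□
[14] □□□□□□□□□
□□□□□□□□□
□□□■■□□□□
□□■■■■□□□
□□■v■■□□□
□□□□□□□□□
[15] □□□□□□□□□
□□□□□□□□□
□□□■■□□□□
□□■■■■□□□
□□■□>■□□□
□□□□□□□□□
[16] □□□□□□□□□
□□□□□□□□□
□□□■■□□□□
□□■■^■□□□
□□■□□■□□□
□□□□□□□□□
[17] □□□□□□□□□
□□□□□□□□□
□□□■■□□□□
□□■<□■□□□
□□■□□■□□□
□□□□□□□□□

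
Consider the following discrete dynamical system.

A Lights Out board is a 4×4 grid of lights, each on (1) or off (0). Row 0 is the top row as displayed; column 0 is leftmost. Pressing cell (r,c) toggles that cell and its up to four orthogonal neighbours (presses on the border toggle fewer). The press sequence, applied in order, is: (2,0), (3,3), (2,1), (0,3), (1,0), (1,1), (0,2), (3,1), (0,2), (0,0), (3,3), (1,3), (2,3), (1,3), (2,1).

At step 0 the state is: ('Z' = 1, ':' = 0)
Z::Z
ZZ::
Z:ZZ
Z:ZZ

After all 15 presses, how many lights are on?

gen 0: Z::Z
ZZ::
Z:ZZ
Z:ZZ
gen 1: Z::Z
:Z::
:ZZZ
::ZZ
gen 2: Z::Z
:Z::
:ZZ:
::::
gen 3: Z::Z
::::
Z:::
:Z::
gen 4: Z:Z:
:::Z
Z:::
:Z::
gen 5: ::Z:
ZZ:Z
::::
:Z::
gen 6: :ZZ:
::ZZ
:Z::
:Z::
gen 7: :::Z
:::Z
:Z::
:Z::
gen 8: :::Z
:::Z
::::
Z:Z:
gen 9: :ZZ:
::ZZ
::::
Z:Z:
gen 10: Z:Z:
Z:ZZ
::::
Z:Z:
gen 11: Z:Z:
Z:ZZ
:::Z
Z::Z
gen 12: Z:ZZ
Z:::
::::
Z::Z
gen 13: Z:ZZ
Z::Z
::ZZ
Z:::
gen 14: Z:Z:
Z:Z:
::Z:
Z:::
gen 15: Z:Z:
ZZZ:
ZZ::
ZZ::

9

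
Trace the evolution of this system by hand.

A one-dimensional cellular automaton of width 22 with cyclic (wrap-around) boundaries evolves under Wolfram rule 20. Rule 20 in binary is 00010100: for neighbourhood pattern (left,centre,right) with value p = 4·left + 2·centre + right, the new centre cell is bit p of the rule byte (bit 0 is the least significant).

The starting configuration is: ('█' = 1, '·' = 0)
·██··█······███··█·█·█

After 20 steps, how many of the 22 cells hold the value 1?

7

0) ·██··█······███··█·█·█
1) ···█·██········█·█·█·█
2) █··█···█·······█·█·█·█
3) ·█·██··██······█·█·█··
4) ·█···█···█·····█·█·██·
5) ·██··██··██····█·█···█
6) ···█···█···█···█·██··█
7) █··██··██··██··█···█·█
8) ·█···█···█···█·██··█··
9) ·██··██··██··█···█·██·
10) ···█···█···█·██··█···█
11) █··██··██··█···█·██··█
12) ·█···█···█·██··█···█··
13) ·██··██··█···█·██··██·
14) ···█···█·██··█···█···█
15) █··██··█···█·██··██··█
16) ·█···█·██··█···█···█··
17) ·██··█···█·██··██··██·
18) ···█·██··█···█···█···█
19) █··█···█·██··██··██··█
20) ·█·██··█···█···█···█··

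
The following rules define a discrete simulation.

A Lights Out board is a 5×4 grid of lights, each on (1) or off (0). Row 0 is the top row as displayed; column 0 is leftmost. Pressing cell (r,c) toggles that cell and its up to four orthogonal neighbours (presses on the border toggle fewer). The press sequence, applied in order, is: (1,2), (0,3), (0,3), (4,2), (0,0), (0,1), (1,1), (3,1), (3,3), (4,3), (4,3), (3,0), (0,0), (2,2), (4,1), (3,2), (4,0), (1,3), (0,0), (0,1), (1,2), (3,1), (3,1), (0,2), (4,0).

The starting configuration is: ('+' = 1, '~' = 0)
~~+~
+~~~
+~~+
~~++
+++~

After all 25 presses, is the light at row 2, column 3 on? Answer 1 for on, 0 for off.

t=0: ~~+~
+~~~
+~~+
~~++
+++~
t=1: ~~~~
++++
+~++
~~++
+++~
t=2: ~~++
+++~
+~++
~~++
+++~
t=3: ~~~~
++++
+~++
~~++
+++~
t=4: ~~~~
++++
+~++
~~~+
+~~+
t=5: ++~~
~+++
+~++
~~~+
+~~+
t=6: ~~+~
~~++
+~++
~~~+
+~~+
t=7: ~++~
++~+
++++
~~~+
+~~+
t=8: ~++~
++~+
+~++
++++
++~+
t=9: ~++~
++~+
+~+~
++~~
++~~
t=10: ~++~
++~+
+~+~
++~+
++++
t=11: ~++~
++~+
+~+~
++~~
++~~
t=12: ~++~
++~+
~~+~
~~~~
~+~~
t=13: +~+~
~+~+
~~+~
~~~~
~+~~
t=14: +~+~
~+++
~+~+
~~+~
~+~~
t=15: +~+~
~+++
~+~+
~++~
+~+~
t=16: +~+~
~+++
~+++
~~~+
+~~~
t=17: +~+~
~+++
~+++
+~~+
~+~~
t=18: +~++
~+~~
~++~
+~~+
~+~~
t=19: ~+++
++~~
~++~
+~~+
~+~~
t=20: +~~+
+~~~
~++~
+~~+
~+~~
t=21: +~++
++++
~+~~
+~~+
~+~~
t=22: +~++
++++
~~~~
~+++
~~~~
t=23: +~++
++++
~+~~
+~~+
~+~~
t=24: ++~~
++~+
~+~~
+~~+
~+~~
t=25: ++~~
++~+
~+~~
~~~+
+~~~

0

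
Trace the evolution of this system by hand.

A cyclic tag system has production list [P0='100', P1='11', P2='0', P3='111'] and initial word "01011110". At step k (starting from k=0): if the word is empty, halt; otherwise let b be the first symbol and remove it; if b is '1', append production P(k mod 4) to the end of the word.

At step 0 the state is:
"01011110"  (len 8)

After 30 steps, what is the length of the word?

k=0  "01011110"  (len 8)
k=1  "1011110"  (len 7)
k=2  "01111011"  (len 8)
k=3  "1111011"  (len 7)
k=4  "111011111"  (len 9)
k=5  "11011111100"  (len 11)
k=6  "101111110011"  (len 12)
k=7  "011111100110"  (len 12)
k=8  "11111100110"  (len 11)
k=9  "1111100110100"  (len 13)
k=10  "11110011010011"  (len 14)
k=11  "11100110100110"  (len 14)
k=12  "1100110100110111"  (len 16)
k=13  "100110100110111100"  (len 18)
k=14  "0011010011011110011"  (len 19)
k=15  "011010011011110011"  (len 18)
k=16  "11010011011110011"  (len 17)
k=17  "1010011011110011100"  (len 19)
k=18  "01001101111001110011"  (len 20)
k=19  "1001101111001110011"  (len 19)
k=20  "001101111001110011111"  (len 21)
k=21  "01101111001110011111"  (len 20)
k=22  "1101111001110011111"  (len 19)
k=23  "1011110011100111110"  (len 19)
k=24  "011110011100111110111"  (len 21)
k=25  "11110011100111110111"  (len 20)
k=26  "111001110011111011111"  (len 21)
k=27  "110011100111110111110"  (len 21)
k=28  "10011100111110111110111"  (len 23)
k=29  "0011100111110111110111100"  (len 25)
k=30  "011100111110111110111100"  (len 24)

24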